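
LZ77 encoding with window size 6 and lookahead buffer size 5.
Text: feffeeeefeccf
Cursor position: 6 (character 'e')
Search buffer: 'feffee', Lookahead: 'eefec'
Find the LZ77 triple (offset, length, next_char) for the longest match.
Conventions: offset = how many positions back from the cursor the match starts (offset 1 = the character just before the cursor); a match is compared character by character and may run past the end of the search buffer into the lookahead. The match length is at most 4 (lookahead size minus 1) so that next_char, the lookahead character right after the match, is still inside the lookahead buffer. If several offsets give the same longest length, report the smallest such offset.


Try each offset into the search buffer:
  offset=1 (pos 5, char 'e'): match length 2
  offset=2 (pos 4, char 'e'): match length 2
  offset=3 (pos 3, char 'f'): match length 0
  offset=4 (pos 2, char 'f'): match length 0
  offset=5 (pos 1, char 'e'): match length 1
  offset=6 (pos 0, char 'f'): match length 0
Longest match has length 2, found at offsets 1, 2; take the smallest, offset 1.
next_char = character at position 6 + 2 = 8 -> 'f'

Best match: offset=1, length=2 (matching 'ee' starting at position 5)
LZ77 triple: (1, 2, 'f')


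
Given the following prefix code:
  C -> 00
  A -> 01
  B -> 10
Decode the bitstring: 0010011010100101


Decoding step by step:
Bits 00 -> C
Bits 10 -> B
Bits 01 -> A
Bits 10 -> B
Bits 10 -> B
Bits 10 -> B
Bits 01 -> A
Bits 01 -> A


Decoded message: CBABBBAA


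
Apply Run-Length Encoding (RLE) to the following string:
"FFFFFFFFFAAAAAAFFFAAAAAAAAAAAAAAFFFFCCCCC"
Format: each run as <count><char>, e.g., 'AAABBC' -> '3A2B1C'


Scanning runs left to right:
  i=0: run of 'F' x 9 -> '9F'
  i=9: run of 'A' x 6 -> '6A'
  i=15: run of 'F' x 3 -> '3F'
  i=18: run of 'A' x 14 -> '14A'
  i=32: run of 'F' x 4 -> '4F'
  i=36: run of 'C' x 5 -> '5C'

RLE = 9F6A3F14A4F5C


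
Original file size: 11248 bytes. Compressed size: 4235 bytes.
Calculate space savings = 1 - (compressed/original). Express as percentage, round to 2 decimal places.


ratio = compressed/original = 4235/11248 = 0.376511
savings = 1 - ratio = 1 - 0.376511 = 0.623489
as a percentage: 0.623489 * 100 = 62.35%

Space savings = 1 - 4235/11248 = 62.35%


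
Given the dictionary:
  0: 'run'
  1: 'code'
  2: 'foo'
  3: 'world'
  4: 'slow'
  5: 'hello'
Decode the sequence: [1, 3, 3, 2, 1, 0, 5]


Look up each index in the dictionary:
  1 -> 'code'
  3 -> 'world'
  3 -> 'world'
  2 -> 'foo'
  1 -> 'code'
  0 -> 'run'
  5 -> 'hello'

Decoded: "code world world foo code run hello"


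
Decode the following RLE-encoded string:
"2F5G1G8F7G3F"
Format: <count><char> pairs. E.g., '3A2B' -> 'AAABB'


Expanding each <count><char> pair:
  2F -> 'FF'
  5G -> 'GGGGG'
  1G -> 'G'
  8F -> 'FFFFFFFF'
  7G -> 'GGGGGGG'
  3F -> 'FFF'

Decoded = FFGGGGGGFFFFFFFFGGGGGGGFFF


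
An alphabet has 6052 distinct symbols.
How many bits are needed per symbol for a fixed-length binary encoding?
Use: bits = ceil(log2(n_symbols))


log2(6052) = 12.5632
Bracket: 2^12 = 4096 < 6052 <= 2^13 = 8192
So ceil(log2(6052)) = 13

bits = ceil(log2(6052)) = ceil(12.5632) = 13 bits


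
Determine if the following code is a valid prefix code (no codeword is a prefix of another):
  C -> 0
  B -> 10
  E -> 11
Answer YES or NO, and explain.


Checking each pair (does one codeword prefix another?):
  C='0' vs B='10': no prefix
  C='0' vs E='11': no prefix
  B='10' vs C='0': no prefix
  B='10' vs E='11': no prefix
  E='11' vs C='0': no prefix
  E='11' vs B='10': no prefix
No violation found over all pairs.

YES -- this is a valid prefix code. No codeword is a prefix of any other codeword.


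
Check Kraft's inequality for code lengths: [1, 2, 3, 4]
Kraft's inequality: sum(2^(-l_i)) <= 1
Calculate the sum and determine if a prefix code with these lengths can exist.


Sum = 2^(-1) + 2^(-2) + 2^(-3) + 2^(-4)
    = 0.5 + 0.25 + 0.125 + 0.0625
    = 15/16 = 0.9375
Since 0.9375 <= 1, Kraft's inequality IS satisfied.
A prefix code with these lengths CAN exist.

Kraft sum = 0.9375. Satisfied.


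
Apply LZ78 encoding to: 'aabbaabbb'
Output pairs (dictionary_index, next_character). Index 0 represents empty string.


LZ78 encoding steps:
Dictionary: {0: ''}
Step 1: w='' (idx 0), next='a' -> output (0, 'a'), add 'a' as idx 1
Step 2: w='a' (idx 1), next='b' -> output (1, 'b'), add 'ab' as idx 2
Step 3: w='' (idx 0), next='b' -> output (0, 'b'), add 'b' as idx 3
Step 4: w='a' (idx 1), next='a' -> output (1, 'a'), add 'aa' as idx 4
Step 5: w='b' (idx 3), next='b' -> output (3, 'b'), add 'bb' as idx 5
Step 6: w='b' (idx 3), end of input -> output (3, '')


Encoded: [(0, 'a'), (1, 'b'), (0, 'b'), (1, 'a'), (3, 'b'), (3, '')]


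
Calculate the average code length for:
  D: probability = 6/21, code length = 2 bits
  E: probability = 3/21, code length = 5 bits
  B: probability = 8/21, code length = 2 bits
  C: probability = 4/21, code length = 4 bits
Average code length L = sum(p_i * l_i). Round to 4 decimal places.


Weighted contributions p_i * l_i:
  D: (6/21) * 2 = 12/21
  E: (3/21) * 5 = 15/21
  B: (8/21) * 2 = 16/21
  C: (4/21) * 4 = 16/21
Sum = (12 + 15 + 16 + 16)/21 = 59/21

L = 59/21 = 2.8095 bits/symbol


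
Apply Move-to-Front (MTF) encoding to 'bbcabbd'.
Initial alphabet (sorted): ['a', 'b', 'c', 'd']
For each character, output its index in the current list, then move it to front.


MTF encoding:
'b': index 1 in ['a', 'b', 'c', 'd'] -> ['b', 'a', 'c', 'd']
'b': index 0 in ['b', 'a', 'c', 'd'] -> ['b', 'a', 'c', 'd']
'c': index 2 in ['b', 'a', 'c', 'd'] -> ['c', 'b', 'a', 'd']
'a': index 2 in ['c', 'b', 'a', 'd'] -> ['a', 'c', 'b', 'd']
'b': index 2 in ['a', 'c', 'b', 'd'] -> ['b', 'a', 'c', 'd']
'b': index 0 in ['b', 'a', 'c', 'd'] -> ['b', 'a', 'c', 'd']
'd': index 3 in ['b', 'a', 'c', 'd'] -> ['d', 'b', 'a', 'c']


Output: [1, 0, 2, 2, 2, 0, 3]


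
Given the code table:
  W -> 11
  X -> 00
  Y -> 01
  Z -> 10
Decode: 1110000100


Decoding:
11 -> W
10 -> Z
00 -> X
01 -> Y
00 -> X


Result: WZXYX


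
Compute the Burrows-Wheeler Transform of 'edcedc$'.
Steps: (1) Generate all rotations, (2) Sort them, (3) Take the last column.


Rotations (sorted):
  0: $edcedc -> last char: c
  1: c$edced -> last char: d
  2: cedc$ed -> last char: d
  3: dc$edce -> last char: e
  4: dcedc$e -> last char: e
  5: edc$edc -> last char: c
  6: edcedc$ -> last char: $


BWT = cddeec$


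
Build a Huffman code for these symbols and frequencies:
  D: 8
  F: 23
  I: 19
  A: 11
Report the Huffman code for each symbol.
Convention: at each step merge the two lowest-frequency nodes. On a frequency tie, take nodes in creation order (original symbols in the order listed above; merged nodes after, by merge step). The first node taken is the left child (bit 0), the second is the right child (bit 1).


Huffman tree construction:
Step 1: Merge D(8) + A(11) = 19
Step 2: Merge I(19) + (D+A)(19) = 38
Step 3: Merge F(23) + (I+(D+A))(38) = 61
Read each symbol's code off the tree from the root (left child = 0, right child = 1).

Codes:
  D: 110 (length 3)
  F: 0 (length 1)
  I: 10 (length 2)
  A: 111 (length 3)
Average code length: 118/61 = 1.9344 bits/symbol


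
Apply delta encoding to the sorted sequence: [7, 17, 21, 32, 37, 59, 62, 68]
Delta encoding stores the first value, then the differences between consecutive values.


First value: 7
Deltas:
  17 - 7 = 10
  21 - 17 = 4
  32 - 21 = 11
  37 - 32 = 5
  59 - 37 = 22
  62 - 59 = 3
  68 - 62 = 6


Delta encoded: [7, 10, 4, 11, 5, 22, 3, 6]


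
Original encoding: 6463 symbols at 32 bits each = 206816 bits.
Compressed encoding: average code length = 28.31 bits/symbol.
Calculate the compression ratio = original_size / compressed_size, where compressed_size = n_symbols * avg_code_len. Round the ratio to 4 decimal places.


original_size = n_symbols * orig_bits = 6463 * 32 = 206816 bits
compressed_size = n_symbols * avg_code_len = 6463 * 28.31 = 182967.53 bits
ratio = original_size / compressed_size = 206816 / 182967.53 = 1.1303

Compression ratio = 1.1303


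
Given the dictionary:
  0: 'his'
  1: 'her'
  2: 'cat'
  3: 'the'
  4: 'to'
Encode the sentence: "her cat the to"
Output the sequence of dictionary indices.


Look up each word in the dictionary:
  'her' -> 1
  'cat' -> 2
  'the' -> 3
  'to' -> 4

Encoded: [1, 2, 3, 4]


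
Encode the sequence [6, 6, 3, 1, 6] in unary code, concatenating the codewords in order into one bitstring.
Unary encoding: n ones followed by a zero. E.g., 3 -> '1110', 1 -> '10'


Encode each number as n ones followed by a terminating 0:
  6 -> 1111110 (7 bits)
  6 -> 1111110 (7 bits)
  3 -> 1110 (4 bits)
  1 -> 10 (2 bits)
  6 -> 1111110 (7 bits)
Total length = 7 + 7 + 4 + 2 + 7 = 27 bits.

Unary([6, 6, 3, 1, 6]) = 111111011111101110101111110 (27 bits)


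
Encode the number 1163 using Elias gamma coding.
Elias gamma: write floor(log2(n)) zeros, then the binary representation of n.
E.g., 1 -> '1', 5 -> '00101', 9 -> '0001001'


num_bits = floor(log2(1163)) + 1 = 11
leading_zeros = num_bits - 1 = 10
binary(1163) = 10010001011

Elias gamma(1163) = '0000000000' + '10010001011' = 000000000010010001011 (21 bits)


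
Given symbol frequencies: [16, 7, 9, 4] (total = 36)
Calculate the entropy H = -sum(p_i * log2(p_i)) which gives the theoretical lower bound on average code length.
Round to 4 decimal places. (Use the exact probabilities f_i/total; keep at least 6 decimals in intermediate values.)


Per-symbol terms -p_i * log2(p_i) with p_i = f_i/36:
  p = 16/36 = 0.444444: log2(p) = -1.169925, -p*log2(p) = 0.519967
  p = 7/36 = 0.194444: log2(p) = -2.362570, -p*log2(p) = 0.459389
  p = 9/36 = 0.250000: log2(p) = -2.000000, -p*log2(p) = 0.500000
  p = 4/36 = 0.111111: log2(p) = -3.169925, -p*log2(p) = 0.352214
H = 0.519967 + 0.459389 + 0.500000 + 0.352214 = 1.831570

H = 1.8316 bits/symbol


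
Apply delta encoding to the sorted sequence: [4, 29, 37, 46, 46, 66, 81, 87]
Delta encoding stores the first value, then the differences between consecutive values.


First value: 4
Deltas:
  29 - 4 = 25
  37 - 29 = 8
  46 - 37 = 9
  46 - 46 = 0
  66 - 46 = 20
  81 - 66 = 15
  87 - 81 = 6


Delta encoded: [4, 25, 8, 9, 0, 20, 15, 6]


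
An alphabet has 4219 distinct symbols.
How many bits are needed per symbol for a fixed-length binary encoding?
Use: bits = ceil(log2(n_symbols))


log2(4219) = 12.0427
Bracket: 2^12 = 4096 < 4219 <= 2^13 = 8192
So ceil(log2(4219)) = 13

bits = ceil(log2(4219)) = ceil(12.0427) = 13 bits


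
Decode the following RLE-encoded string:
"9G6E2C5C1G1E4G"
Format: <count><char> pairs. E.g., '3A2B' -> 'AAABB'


Expanding each <count><char> pair:
  9G -> 'GGGGGGGGG'
  6E -> 'EEEEEE'
  2C -> 'CC'
  5C -> 'CCCCC'
  1G -> 'G'
  1E -> 'E'
  4G -> 'GGGG'

Decoded = GGGGGGGGGEEEEEECCCCCCCGEGGGG


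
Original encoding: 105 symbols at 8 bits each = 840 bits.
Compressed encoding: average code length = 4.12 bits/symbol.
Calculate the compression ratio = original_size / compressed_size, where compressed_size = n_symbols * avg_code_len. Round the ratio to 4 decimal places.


original_size = n_symbols * orig_bits = 105 * 8 = 840 bits
compressed_size = n_symbols * avg_code_len = 105 * 4.12 = 432.6 bits
ratio = original_size / compressed_size = 840 / 432.6 = 1.9417

Compression ratio = 1.9417


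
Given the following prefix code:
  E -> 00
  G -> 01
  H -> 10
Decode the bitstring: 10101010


Decoding step by step:
Bits 10 -> H
Bits 10 -> H
Bits 10 -> H
Bits 10 -> H


Decoded message: HHHH


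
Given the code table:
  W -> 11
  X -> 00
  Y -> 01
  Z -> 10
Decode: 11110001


Decoding:
11 -> W
11 -> W
00 -> X
01 -> Y


Result: WWXY


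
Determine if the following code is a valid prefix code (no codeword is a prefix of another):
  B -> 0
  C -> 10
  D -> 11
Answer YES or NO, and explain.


Checking each pair (does one codeword prefix another?):
  B='0' vs C='10': no prefix
  B='0' vs D='11': no prefix
  C='10' vs B='0': no prefix
  C='10' vs D='11': no prefix
  D='11' vs B='0': no prefix
  D='11' vs C='10': no prefix
No violation found over all pairs.

YES -- this is a valid prefix code. No codeword is a prefix of any other codeword.


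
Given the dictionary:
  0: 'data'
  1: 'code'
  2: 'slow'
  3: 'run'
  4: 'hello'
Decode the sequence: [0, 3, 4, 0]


Look up each index in the dictionary:
  0 -> 'data'
  3 -> 'run'
  4 -> 'hello'
  0 -> 'data'

Decoded: "data run hello data"


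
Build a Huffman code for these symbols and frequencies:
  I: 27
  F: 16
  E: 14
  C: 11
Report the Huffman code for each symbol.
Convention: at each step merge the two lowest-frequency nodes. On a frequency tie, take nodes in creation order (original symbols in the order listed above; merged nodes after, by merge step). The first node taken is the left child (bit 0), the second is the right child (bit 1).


Huffman tree construction:
Step 1: Merge C(11) + E(14) = 25
Step 2: Merge F(16) + (C+E)(25) = 41
Step 3: Merge I(27) + (F+(C+E))(41) = 68
Read each symbol's code off the tree from the root (left child = 0, right child = 1).

Codes:
  I: 0 (length 1)
  F: 10 (length 2)
  E: 111 (length 3)
  C: 110 (length 3)
Average code length: 134/68 = 1.9706 bits/symbol


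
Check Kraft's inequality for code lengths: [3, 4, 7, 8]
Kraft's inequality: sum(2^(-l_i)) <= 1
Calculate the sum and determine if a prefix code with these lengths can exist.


Sum = 2^(-3) + 2^(-4) + 2^(-7) + 2^(-8)
    = 0.125 + 0.0625 + 0.0078125 + 0.00390625
    = 51/256 = 0.19921875
Since 0.19921875 <= 1, Kraft's inequality IS satisfied.
A prefix code with these lengths CAN exist.

Kraft sum = 0.19921875. Satisfied.


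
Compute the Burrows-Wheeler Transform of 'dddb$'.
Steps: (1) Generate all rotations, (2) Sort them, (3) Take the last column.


Rotations (sorted):
  0: $dddb -> last char: b
  1: b$ddd -> last char: d
  2: db$dd -> last char: d
  3: ddb$d -> last char: d
  4: dddb$ -> last char: $


BWT = bddd$


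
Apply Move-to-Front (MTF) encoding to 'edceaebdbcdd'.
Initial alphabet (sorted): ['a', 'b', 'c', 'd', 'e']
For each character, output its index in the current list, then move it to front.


MTF encoding:
'e': index 4 in ['a', 'b', 'c', 'd', 'e'] -> ['e', 'a', 'b', 'c', 'd']
'd': index 4 in ['e', 'a', 'b', 'c', 'd'] -> ['d', 'e', 'a', 'b', 'c']
'c': index 4 in ['d', 'e', 'a', 'b', 'c'] -> ['c', 'd', 'e', 'a', 'b']
'e': index 2 in ['c', 'd', 'e', 'a', 'b'] -> ['e', 'c', 'd', 'a', 'b']
'a': index 3 in ['e', 'c', 'd', 'a', 'b'] -> ['a', 'e', 'c', 'd', 'b']
'e': index 1 in ['a', 'e', 'c', 'd', 'b'] -> ['e', 'a', 'c', 'd', 'b']
'b': index 4 in ['e', 'a', 'c', 'd', 'b'] -> ['b', 'e', 'a', 'c', 'd']
'd': index 4 in ['b', 'e', 'a', 'c', 'd'] -> ['d', 'b', 'e', 'a', 'c']
'b': index 1 in ['d', 'b', 'e', 'a', 'c'] -> ['b', 'd', 'e', 'a', 'c']
'c': index 4 in ['b', 'd', 'e', 'a', 'c'] -> ['c', 'b', 'd', 'e', 'a']
'd': index 2 in ['c', 'b', 'd', 'e', 'a'] -> ['d', 'c', 'b', 'e', 'a']
'd': index 0 in ['d', 'c', 'b', 'e', 'a'] -> ['d', 'c', 'b', 'e', 'a']


Output: [4, 4, 4, 2, 3, 1, 4, 4, 1, 4, 2, 0]


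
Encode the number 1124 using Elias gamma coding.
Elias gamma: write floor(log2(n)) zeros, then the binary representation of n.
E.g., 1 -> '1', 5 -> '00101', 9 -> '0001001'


num_bits = floor(log2(1124)) + 1 = 11
leading_zeros = num_bits - 1 = 10
binary(1124) = 10001100100

Elias gamma(1124) = '0000000000' + '10001100100' = 000000000010001100100 (21 bits)


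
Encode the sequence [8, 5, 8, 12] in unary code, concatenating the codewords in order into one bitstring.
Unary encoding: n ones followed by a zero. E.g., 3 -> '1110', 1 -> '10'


Encode each number as n ones followed by a terminating 0:
  8 -> 111111110 (9 bits)
  5 -> 111110 (6 bits)
  8 -> 111111110 (9 bits)
  12 -> 1111111111110 (13 bits)
Total length = 9 + 6 + 9 + 13 = 37 bits.

Unary([8, 5, 8, 12]) = 1111111101111101111111101111111111110 (37 bits)


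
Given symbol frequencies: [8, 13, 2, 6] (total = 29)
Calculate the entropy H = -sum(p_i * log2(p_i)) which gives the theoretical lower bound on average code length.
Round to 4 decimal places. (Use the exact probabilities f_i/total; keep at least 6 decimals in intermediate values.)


Per-symbol terms -p_i * log2(p_i) with p_i = f_i/29:
  p = 8/29 = 0.275862: log2(p) = -1.857981, -p*log2(p) = 0.512546
  p = 13/29 = 0.448276: log2(p) = -1.157541, -p*log2(p) = 0.518898
  p = 2/29 = 0.068966: log2(p) = -3.857981, -p*log2(p) = 0.266068
  p = 6/29 = 0.206897: log2(p) = -2.273018, -p*log2(p) = 0.470280
H = 0.512546 + 0.518898 + 0.266068 + 0.470280 = 1.767792

H = 1.7678 bits/symbol


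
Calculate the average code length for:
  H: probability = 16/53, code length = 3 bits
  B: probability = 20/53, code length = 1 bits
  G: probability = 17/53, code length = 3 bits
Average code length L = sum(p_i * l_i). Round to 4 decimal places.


Weighted contributions p_i * l_i:
  H: (16/53) * 3 = 48/53
  B: (20/53) * 1 = 20/53
  G: (17/53) * 3 = 51/53
Sum = (48 + 20 + 51)/53 = 119/53

L = 119/53 = 2.2453 bits/symbol


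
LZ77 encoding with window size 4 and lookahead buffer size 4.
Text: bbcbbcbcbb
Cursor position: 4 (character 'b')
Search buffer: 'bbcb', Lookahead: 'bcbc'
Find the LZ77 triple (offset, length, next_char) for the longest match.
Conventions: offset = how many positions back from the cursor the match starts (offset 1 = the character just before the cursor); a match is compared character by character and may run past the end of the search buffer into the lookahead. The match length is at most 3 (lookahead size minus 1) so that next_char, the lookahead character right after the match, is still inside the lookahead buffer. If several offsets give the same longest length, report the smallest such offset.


Try each offset into the search buffer:
  offset=1 (pos 3, char 'b'): match length 1
  offset=2 (pos 2, char 'c'): match length 0
  offset=3 (pos 1, char 'b'): match length 3
  offset=4 (pos 0, char 'b'): match length 1
Longest match has length 3 at offset 3.
next_char = character at position 4 + 3 = 7 -> 'c'

Best match: offset=3, length=3 (matching 'bcb' starting at position 1)
LZ77 triple: (3, 3, 'c')


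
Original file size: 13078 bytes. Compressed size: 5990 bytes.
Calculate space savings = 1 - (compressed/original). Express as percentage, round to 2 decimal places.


ratio = compressed/original = 5990/13078 = 0.458021
savings = 1 - ratio = 1 - 0.458021 = 0.541979
as a percentage: 0.541979 * 100 = 54.2%

Space savings = 1 - 5990/13078 = 54.2%


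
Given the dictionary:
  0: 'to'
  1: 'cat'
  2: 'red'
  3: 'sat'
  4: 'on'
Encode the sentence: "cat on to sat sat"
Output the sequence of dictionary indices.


Look up each word in the dictionary:
  'cat' -> 1
  'on' -> 4
  'to' -> 0
  'sat' -> 3
  'sat' -> 3

Encoded: [1, 4, 0, 3, 3]


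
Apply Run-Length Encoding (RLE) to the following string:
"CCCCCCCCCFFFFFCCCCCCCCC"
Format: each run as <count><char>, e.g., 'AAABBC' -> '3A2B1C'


Scanning runs left to right:
  i=0: run of 'C' x 9 -> '9C'
  i=9: run of 'F' x 5 -> '5F'
  i=14: run of 'C' x 9 -> '9C'

RLE = 9C5F9C


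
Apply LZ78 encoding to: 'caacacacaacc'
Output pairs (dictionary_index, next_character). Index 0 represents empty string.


LZ78 encoding steps:
Dictionary: {0: ''}
Step 1: w='' (idx 0), next='c' -> output (0, 'c'), add 'c' as idx 1
Step 2: w='' (idx 0), next='a' -> output (0, 'a'), add 'a' as idx 2
Step 3: w='a' (idx 2), next='c' -> output (2, 'c'), add 'ac' as idx 3
Step 4: w='ac' (idx 3), next='a' -> output (3, 'a'), add 'aca' as idx 4
Step 5: w='c' (idx 1), next='a' -> output (1, 'a'), add 'ca' as idx 5
Step 6: w='ac' (idx 3), next='c' -> output (3, 'c'), add 'acc' as idx 6


Encoded: [(0, 'c'), (0, 'a'), (2, 'c'), (3, 'a'), (1, 'a'), (3, 'c')]


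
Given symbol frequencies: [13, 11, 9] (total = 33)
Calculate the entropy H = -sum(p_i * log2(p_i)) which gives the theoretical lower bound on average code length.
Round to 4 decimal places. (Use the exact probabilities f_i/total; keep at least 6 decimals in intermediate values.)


Per-symbol terms -p_i * log2(p_i) with p_i = f_i/33:
  p = 13/33 = 0.393939: log2(p) = -1.343954, -p*log2(p) = 0.529437
  p = 11/33 = 0.333333: log2(p) = -1.584963, -p*log2(p) = 0.528321
  p = 9/33 = 0.272727: log2(p) = -1.874469, -p*log2(p) = 0.511219
H = 0.529437 + 0.528321 + 0.511219 = 1.568977

H = 1.569 bits/symbol


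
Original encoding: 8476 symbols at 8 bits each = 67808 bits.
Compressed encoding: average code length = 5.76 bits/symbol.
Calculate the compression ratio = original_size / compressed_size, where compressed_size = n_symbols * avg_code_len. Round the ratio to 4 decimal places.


original_size = n_symbols * orig_bits = 8476 * 8 = 67808 bits
compressed_size = n_symbols * avg_code_len = 8476 * 5.76 = 48821.76 bits
ratio = original_size / compressed_size = 67808 / 48821.76 = 1.3889

Compression ratio = 1.3889


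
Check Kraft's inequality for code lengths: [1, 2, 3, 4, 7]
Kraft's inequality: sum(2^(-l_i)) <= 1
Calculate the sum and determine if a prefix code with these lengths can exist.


Sum = 2^(-1) + 2^(-2) + 2^(-3) + 2^(-4) + 2^(-7)
    = 0.5 + 0.25 + 0.125 + 0.0625 + 0.0078125
    = 121/128 = 0.9453125
Since 0.9453125 <= 1, Kraft's inequality IS satisfied.
A prefix code with these lengths CAN exist.

Kraft sum = 0.9453125. Satisfied.


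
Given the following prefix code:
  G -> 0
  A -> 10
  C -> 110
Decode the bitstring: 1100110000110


Decoding step by step:
Bits 110 -> C
Bits 0 -> G
Bits 110 -> C
Bits 0 -> G
Bits 0 -> G
Bits 0 -> G
Bits 110 -> C


Decoded message: CGCGGGC


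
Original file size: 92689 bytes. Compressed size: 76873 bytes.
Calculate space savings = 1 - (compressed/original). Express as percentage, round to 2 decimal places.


ratio = compressed/original = 76873/92689 = 0.829365
savings = 1 - ratio = 1 - 0.829365 = 0.170635
as a percentage: 0.170635 * 100 = 17.06%

Space savings = 1 - 76873/92689 = 17.06%


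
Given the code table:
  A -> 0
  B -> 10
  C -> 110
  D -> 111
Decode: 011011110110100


Decoding:
0 -> A
110 -> C
111 -> D
10 -> B
110 -> C
10 -> B
0 -> A


Result: ACDBCBA


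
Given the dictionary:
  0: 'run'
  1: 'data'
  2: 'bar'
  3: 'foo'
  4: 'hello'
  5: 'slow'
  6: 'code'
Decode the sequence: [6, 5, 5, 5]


Look up each index in the dictionary:
  6 -> 'code'
  5 -> 'slow'
  5 -> 'slow'
  5 -> 'slow'

Decoded: "code slow slow slow"


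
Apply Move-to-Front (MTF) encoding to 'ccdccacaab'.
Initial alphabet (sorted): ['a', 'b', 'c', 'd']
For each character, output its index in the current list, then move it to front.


MTF encoding:
'c': index 2 in ['a', 'b', 'c', 'd'] -> ['c', 'a', 'b', 'd']
'c': index 0 in ['c', 'a', 'b', 'd'] -> ['c', 'a', 'b', 'd']
'd': index 3 in ['c', 'a', 'b', 'd'] -> ['d', 'c', 'a', 'b']
'c': index 1 in ['d', 'c', 'a', 'b'] -> ['c', 'd', 'a', 'b']
'c': index 0 in ['c', 'd', 'a', 'b'] -> ['c', 'd', 'a', 'b']
'a': index 2 in ['c', 'd', 'a', 'b'] -> ['a', 'c', 'd', 'b']
'c': index 1 in ['a', 'c', 'd', 'b'] -> ['c', 'a', 'd', 'b']
'a': index 1 in ['c', 'a', 'd', 'b'] -> ['a', 'c', 'd', 'b']
'a': index 0 in ['a', 'c', 'd', 'b'] -> ['a', 'c', 'd', 'b']
'b': index 3 in ['a', 'c', 'd', 'b'] -> ['b', 'a', 'c', 'd']


Output: [2, 0, 3, 1, 0, 2, 1, 1, 0, 3]


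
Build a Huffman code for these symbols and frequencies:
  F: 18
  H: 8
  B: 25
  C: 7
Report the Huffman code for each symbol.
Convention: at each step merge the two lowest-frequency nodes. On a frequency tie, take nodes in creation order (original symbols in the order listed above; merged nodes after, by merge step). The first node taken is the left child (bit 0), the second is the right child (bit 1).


Huffman tree construction:
Step 1: Merge C(7) + H(8) = 15
Step 2: Merge (C+H)(15) + F(18) = 33
Step 3: Merge B(25) + ((C+H)+F)(33) = 58
Read each symbol's code off the tree from the root (left child = 0, right child = 1).

Codes:
  F: 11 (length 2)
  H: 101 (length 3)
  B: 0 (length 1)
  C: 100 (length 3)
Average code length: 106/58 = 1.8276 bits/symbol


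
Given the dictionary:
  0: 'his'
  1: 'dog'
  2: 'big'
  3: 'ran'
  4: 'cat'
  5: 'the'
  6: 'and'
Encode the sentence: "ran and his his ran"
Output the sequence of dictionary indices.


Look up each word in the dictionary:
  'ran' -> 3
  'and' -> 6
  'his' -> 0
  'his' -> 0
  'ran' -> 3

Encoded: [3, 6, 0, 0, 3]


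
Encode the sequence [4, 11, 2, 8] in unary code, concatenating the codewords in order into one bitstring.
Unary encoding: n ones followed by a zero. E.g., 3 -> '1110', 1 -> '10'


Encode each number as n ones followed by a terminating 0:
  4 -> 11110 (5 bits)
  11 -> 111111111110 (12 bits)
  2 -> 110 (3 bits)
  8 -> 111111110 (9 bits)
Total length = 5 + 12 + 3 + 9 = 29 bits.

Unary([4, 11, 2, 8]) = 11110111111111110110111111110 (29 bits)


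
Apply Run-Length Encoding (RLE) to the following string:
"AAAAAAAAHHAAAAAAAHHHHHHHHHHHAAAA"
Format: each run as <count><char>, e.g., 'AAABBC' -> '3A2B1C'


Scanning runs left to right:
  i=0: run of 'A' x 8 -> '8A'
  i=8: run of 'H' x 2 -> '2H'
  i=10: run of 'A' x 7 -> '7A'
  i=17: run of 'H' x 11 -> '11H'
  i=28: run of 'A' x 4 -> '4A'

RLE = 8A2H7A11H4A


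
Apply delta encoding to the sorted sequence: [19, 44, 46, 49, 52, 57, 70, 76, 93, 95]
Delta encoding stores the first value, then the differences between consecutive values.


First value: 19
Deltas:
  44 - 19 = 25
  46 - 44 = 2
  49 - 46 = 3
  52 - 49 = 3
  57 - 52 = 5
  70 - 57 = 13
  76 - 70 = 6
  93 - 76 = 17
  95 - 93 = 2


Delta encoded: [19, 25, 2, 3, 3, 5, 13, 6, 17, 2]


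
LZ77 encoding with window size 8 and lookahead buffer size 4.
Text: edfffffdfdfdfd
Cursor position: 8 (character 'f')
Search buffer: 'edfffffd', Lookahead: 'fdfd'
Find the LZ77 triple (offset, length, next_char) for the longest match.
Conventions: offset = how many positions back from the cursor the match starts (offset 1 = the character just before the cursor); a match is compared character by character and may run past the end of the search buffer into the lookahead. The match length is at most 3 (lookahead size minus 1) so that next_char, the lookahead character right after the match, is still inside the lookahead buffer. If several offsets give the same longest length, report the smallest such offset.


Try each offset into the search buffer:
  offset=1 (pos 7, char 'd'): match length 0
  offset=2 (pos 6, char 'f'): match length 3
  offset=3 (pos 5, char 'f'): match length 1
  offset=4 (pos 4, char 'f'): match length 1
  offset=5 (pos 3, char 'f'): match length 1
  offset=6 (pos 2, char 'f'): match length 1
  offset=7 (pos 1, char 'd'): match length 0
  offset=8 (pos 0, char 'e'): match length 0
Longest match has length 3 at offset 2.
next_char = character at position 8 + 3 = 11 -> 'd'

Best match: offset=2, length=3 (matching 'fdf' starting at position 6)
LZ77 triple: (2, 3, 'd')


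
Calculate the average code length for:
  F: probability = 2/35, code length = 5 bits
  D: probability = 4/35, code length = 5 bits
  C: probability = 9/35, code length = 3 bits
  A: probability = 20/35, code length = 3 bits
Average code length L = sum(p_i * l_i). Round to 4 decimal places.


Weighted contributions p_i * l_i:
  F: (2/35) * 5 = 10/35
  D: (4/35) * 5 = 20/35
  C: (9/35) * 3 = 27/35
  A: (20/35) * 3 = 60/35
Sum = (10 + 20 + 27 + 60)/35 = 117/35

L = 117/35 = 3.3429 bits/symbol


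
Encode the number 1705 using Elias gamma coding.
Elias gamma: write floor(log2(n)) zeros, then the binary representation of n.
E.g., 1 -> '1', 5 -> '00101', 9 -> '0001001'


num_bits = floor(log2(1705)) + 1 = 11
leading_zeros = num_bits - 1 = 10
binary(1705) = 11010101001

Elias gamma(1705) = '0000000000' + '11010101001' = 000000000011010101001 (21 bits)


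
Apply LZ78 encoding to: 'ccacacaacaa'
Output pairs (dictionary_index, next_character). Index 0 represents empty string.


LZ78 encoding steps:
Dictionary: {0: ''}
Step 1: w='' (idx 0), next='c' -> output (0, 'c'), add 'c' as idx 1
Step 2: w='c' (idx 1), next='a' -> output (1, 'a'), add 'ca' as idx 2
Step 3: w='ca' (idx 2), next='c' -> output (2, 'c'), add 'cac' as idx 3
Step 4: w='' (idx 0), next='a' -> output (0, 'a'), add 'a' as idx 4
Step 5: w='a' (idx 4), next='c' -> output (4, 'c'), add 'ac' as idx 5
Step 6: w='a' (idx 4), next='a' -> output (4, 'a'), add 'aa' as idx 6


Encoded: [(0, 'c'), (1, 'a'), (2, 'c'), (0, 'a'), (4, 'c'), (4, 'a')]


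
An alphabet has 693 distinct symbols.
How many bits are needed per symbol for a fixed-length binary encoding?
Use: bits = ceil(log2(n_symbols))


log2(693) = 9.4367
Bracket: 2^9 = 512 < 693 <= 2^10 = 1024
So ceil(log2(693)) = 10

bits = ceil(log2(693)) = ceil(9.4367) = 10 bits


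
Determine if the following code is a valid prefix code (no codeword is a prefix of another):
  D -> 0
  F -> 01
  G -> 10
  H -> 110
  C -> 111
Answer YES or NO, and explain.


Checking each pair (does one codeword prefix another?):
  D='0' vs F='01': prefix -- VIOLATION

NO -- this is NOT a valid prefix code. D (0) is a prefix of F (01).


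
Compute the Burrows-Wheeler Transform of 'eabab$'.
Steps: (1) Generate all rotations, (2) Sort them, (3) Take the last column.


Rotations (sorted):
  0: $eabab -> last char: b
  1: ab$eab -> last char: b
  2: abab$e -> last char: e
  3: b$eaba -> last char: a
  4: bab$ea -> last char: a
  5: eabab$ -> last char: $


BWT = bbeaa$


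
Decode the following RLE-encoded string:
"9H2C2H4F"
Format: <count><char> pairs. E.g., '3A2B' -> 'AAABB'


Expanding each <count><char> pair:
  9H -> 'HHHHHHHHH'
  2C -> 'CC'
  2H -> 'HH'
  4F -> 'FFFF'

Decoded = HHHHHHHHHCCHHFFFF


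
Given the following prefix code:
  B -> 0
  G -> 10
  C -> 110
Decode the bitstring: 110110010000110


Decoding step by step:
Bits 110 -> C
Bits 110 -> C
Bits 0 -> B
Bits 10 -> G
Bits 0 -> B
Bits 0 -> B
Bits 0 -> B
Bits 110 -> C


Decoded message: CCBGBBBC


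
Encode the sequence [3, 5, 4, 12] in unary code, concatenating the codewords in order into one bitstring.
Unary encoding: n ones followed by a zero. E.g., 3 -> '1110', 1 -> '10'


Encode each number as n ones followed by a terminating 0:
  3 -> 1110 (4 bits)
  5 -> 111110 (6 bits)
  4 -> 11110 (5 bits)
  12 -> 1111111111110 (13 bits)
Total length = 4 + 6 + 5 + 13 = 28 bits.

Unary([3, 5, 4, 12]) = 1110111110111101111111111110 (28 bits)


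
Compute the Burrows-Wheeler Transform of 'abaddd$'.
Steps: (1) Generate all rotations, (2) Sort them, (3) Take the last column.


Rotations (sorted):
  0: $abaddd -> last char: d
  1: abaddd$ -> last char: $
  2: addd$ab -> last char: b
  3: baddd$a -> last char: a
  4: d$abadd -> last char: d
  5: dd$abad -> last char: d
  6: ddd$aba -> last char: a


BWT = d$badda


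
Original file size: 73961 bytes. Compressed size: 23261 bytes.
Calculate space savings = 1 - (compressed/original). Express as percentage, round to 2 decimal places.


ratio = compressed/original = 23261/73961 = 0.314504
savings = 1 - ratio = 1 - 0.314504 = 0.685496
as a percentage: 0.685496 * 100 = 68.55%

Space savings = 1 - 23261/73961 = 68.55%


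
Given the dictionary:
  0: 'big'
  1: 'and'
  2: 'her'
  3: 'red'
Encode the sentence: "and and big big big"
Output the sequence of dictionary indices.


Look up each word in the dictionary:
  'and' -> 1
  'and' -> 1
  'big' -> 0
  'big' -> 0
  'big' -> 0

Encoded: [1, 1, 0, 0, 0]


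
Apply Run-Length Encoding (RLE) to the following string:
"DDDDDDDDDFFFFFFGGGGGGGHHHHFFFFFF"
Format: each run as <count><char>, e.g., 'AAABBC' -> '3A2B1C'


Scanning runs left to right:
  i=0: run of 'D' x 9 -> '9D'
  i=9: run of 'F' x 6 -> '6F'
  i=15: run of 'G' x 7 -> '7G'
  i=22: run of 'H' x 4 -> '4H'
  i=26: run of 'F' x 6 -> '6F'

RLE = 9D6F7G4H6F


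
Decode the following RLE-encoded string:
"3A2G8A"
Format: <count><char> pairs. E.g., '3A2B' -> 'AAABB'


Expanding each <count><char> pair:
  3A -> 'AAA'
  2G -> 'GG'
  8A -> 'AAAAAAAA'

Decoded = AAAGGAAAAAAAA


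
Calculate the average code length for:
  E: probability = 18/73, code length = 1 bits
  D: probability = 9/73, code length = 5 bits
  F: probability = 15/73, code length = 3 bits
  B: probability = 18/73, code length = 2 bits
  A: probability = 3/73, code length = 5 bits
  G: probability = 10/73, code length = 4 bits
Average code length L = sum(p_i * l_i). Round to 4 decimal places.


Weighted contributions p_i * l_i:
  E: (18/73) * 1 = 18/73
  D: (9/73) * 5 = 45/73
  F: (15/73) * 3 = 45/73
  B: (18/73) * 2 = 36/73
  A: (3/73) * 5 = 15/73
  G: (10/73) * 4 = 40/73
Sum = (18 + 45 + 45 + 36 + 15 + 40)/73 = 199/73

L = 199/73 = 2.7260 bits/symbol


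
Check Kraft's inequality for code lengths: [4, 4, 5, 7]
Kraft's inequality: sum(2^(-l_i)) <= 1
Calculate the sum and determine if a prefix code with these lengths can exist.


Sum = 2^(-4) + 2^(-4) + 2^(-5) + 2^(-7)
    = 0.0625 + 0.0625 + 0.03125 + 0.0078125
    = 21/128 = 0.1640625
Since 0.1640625 <= 1, Kraft's inequality IS satisfied.
A prefix code with these lengths CAN exist.

Kraft sum = 0.1640625. Satisfied.


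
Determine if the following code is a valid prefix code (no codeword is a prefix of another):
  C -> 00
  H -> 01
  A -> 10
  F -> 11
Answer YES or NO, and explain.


Checking each pair (does one codeword prefix another?):
  C='00' vs H='01': no prefix
  C='00' vs A='10': no prefix
  C='00' vs F='11': no prefix
  H='01' vs C='00': no prefix
  H='01' vs A='10': no prefix
  H='01' vs F='11': no prefix
  A='10' vs C='00': no prefix
  A='10' vs H='01': no prefix
  A='10' vs F='11': no prefix
  F='11' vs C='00': no prefix
  F='11' vs H='01': no prefix
  F='11' vs A='10': no prefix
No violation found over all pairs.

YES -- this is a valid prefix code. No codeword is a prefix of any other codeword.


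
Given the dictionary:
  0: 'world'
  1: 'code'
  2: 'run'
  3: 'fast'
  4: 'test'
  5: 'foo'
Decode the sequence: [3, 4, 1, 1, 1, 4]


Look up each index in the dictionary:
  3 -> 'fast'
  4 -> 'test'
  1 -> 'code'
  1 -> 'code'
  1 -> 'code'
  4 -> 'test'

Decoded: "fast test code code code test"


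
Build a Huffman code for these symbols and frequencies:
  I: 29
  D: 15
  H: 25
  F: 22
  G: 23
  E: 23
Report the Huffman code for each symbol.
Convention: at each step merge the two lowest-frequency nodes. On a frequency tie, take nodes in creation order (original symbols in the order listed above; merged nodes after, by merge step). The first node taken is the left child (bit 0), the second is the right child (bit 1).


Huffman tree construction:
Step 1: Merge D(15) + F(22) = 37
Step 2: Merge G(23) + E(23) = 46
Step 3: Merge H(25) + I(29) = 54
Step 4: Merge (D+F)(37) + (G+E)(46) = 83
Step 5: Merge (H+I)(54) + ((D+F)+(G+E))(83) = 137
Read each symbol's code off the tree from the root (left child = 0, right child = 1).

Codes:
  I: 01 (length 2)
  D: 100 (length 3)
  H: 00 (length 2)
  F: 101 (length 3)
  G: 110 (length 3)
  E: 111 (length 3)
Average code length: 357/137 = 2.6058 bits/symbol


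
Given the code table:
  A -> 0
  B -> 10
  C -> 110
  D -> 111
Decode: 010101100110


Decoding:
0 -> A
10 -> B
10 -> B
110 -> C
0 -> A
110 -> C


Result: ABBCAC


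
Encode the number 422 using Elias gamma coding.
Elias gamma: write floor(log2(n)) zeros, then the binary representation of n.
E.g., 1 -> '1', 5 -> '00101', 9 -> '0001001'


num_bits = floor(log2(422)) + 1 = 9
leading_zeros = num_bits - 1 = 8
binary(422) = 110100110

Elias gamma(422) = '00000000' + '110100110' = 00000000110100110 (17 bits)


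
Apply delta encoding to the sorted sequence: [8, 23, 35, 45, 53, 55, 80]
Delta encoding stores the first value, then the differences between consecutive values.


First value: 8
Deltas:
  23 - 8 = 15
  35 - 23 = 12
  45 - 35 = 10
  53 - 45 = 8
  55 - 53 = 2
  80 - 55 = 25


Delta encoded: [8, 15, 12, 10, 8, 2, 25]


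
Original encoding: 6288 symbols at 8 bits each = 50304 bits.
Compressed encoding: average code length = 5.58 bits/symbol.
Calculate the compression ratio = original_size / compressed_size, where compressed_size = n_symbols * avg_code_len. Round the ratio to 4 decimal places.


original_size = n_symbols * orig_bits = 6288 * 8 = 50304 bits
compressed_size = n_symbols * avg_code_len = 6288 * 5.58 = 35087.04 bits
ratio = original_size / compressed_size = 50304 / 35087.04 = 1.4337

Compression ratio = 1.4337


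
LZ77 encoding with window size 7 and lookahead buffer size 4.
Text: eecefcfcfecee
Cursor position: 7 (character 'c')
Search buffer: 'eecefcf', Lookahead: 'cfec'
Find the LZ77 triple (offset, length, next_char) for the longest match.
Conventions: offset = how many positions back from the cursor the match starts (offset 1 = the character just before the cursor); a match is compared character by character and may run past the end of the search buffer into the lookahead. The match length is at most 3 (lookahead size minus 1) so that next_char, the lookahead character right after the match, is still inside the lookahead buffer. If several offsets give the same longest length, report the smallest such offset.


Try each offset into the search buffer:
  offset=1 (pos 6, char 'f'): match length 0
  offset=2 (pos 5, char 'c'): match length 2
  offset=3 (pos 4, char 'f'): match length 0
  offset=4 (pos 3, char 'e'): match length 0
  offset=5 (pos 2, char 'c'): match length 1
  offset=6 (pos 1, char 'e'): match length 0
  offset=7 (pos 0, char 'e'): match length 0
Longest match has length 2 at offset 2.
next_char = character at position 7 + 2 = 9 -> 'e'

Best match: offset=2, length=2 (matching 'cf' starting at position 5)
LZ77 triple: (2, 2, 'e')


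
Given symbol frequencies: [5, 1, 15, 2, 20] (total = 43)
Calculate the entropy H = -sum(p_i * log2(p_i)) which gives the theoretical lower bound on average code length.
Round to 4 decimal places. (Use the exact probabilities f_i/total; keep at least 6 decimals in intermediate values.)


Per-symbol terms -p_i * log2(p_i) with p_i = f_i/43:
  p = 5/43 = 0.116279: log2(p) = -3.104337, -p*log2(p) = 0.360969
  p = 1/43 = 0.023256: log2(p) = -5.426265, -p*log2(p) = 0.126192
  p = 15/43 = 0.348837: log2(p) = -1.519374, -p*log2(p) = 0.530014
  p = 2/43 = 0.046512: log2(p) = -4.426265, -p*log2(p) = 0.205873
  p = 20/43 = 0.465116: log2(p) = -1.104337, -p*log2(p) = 0.513645
H = 0.360969 + 0.126192 + 0.530014 + 0.205873 + 0.513645 = 1.736693

H = 1.7367 bits/symbol


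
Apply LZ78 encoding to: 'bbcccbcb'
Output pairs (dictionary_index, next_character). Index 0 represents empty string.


LZ78 encoding steps:
Dictionary: {0: ''}
Step 1: w='' (idx 0), next='b' -> output (0, 'b'), add 'b' as idx 1
Step 2: w='b' (idx 1), next='c' -> output (1, 'c'), add 'bc' as idx 2
Step 3: w='' (idx 0), next='c' -> output (0, 'c'), add 'c' as idx 3
Step 4: w='c' (idx 3), next='b' -> output (3, 'b'), add 'cb' as idx 4
Step 5: w='cb' (idx 4), end of input -> output (4, '')


Encoded: [(0, 'b'), (1, 'c'), (0, 'c'), (3, 'b'), (4, '')]


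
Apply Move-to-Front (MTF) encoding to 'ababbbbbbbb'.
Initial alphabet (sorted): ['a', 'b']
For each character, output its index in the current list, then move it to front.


MTF encoding:
'a': index 0 in ['a', 'b'] -> ['a', 'b']
'b': index 1 in ['a', 'b'] -> ['b', 'a']
'a': index 1 in ['b', 'a'] -> ['a', 'b']
'b': index 1 in ['a', 'b'] -> ['b', 'a']
'b': index 0 in ['b', 'a'] -> ['b', 'a']
'b': index 0 in ['b', 'a'] -> ['b', 'a']
'b': index 0 in ['b', 'a'] -> ['b', 'a']
'b': index 0 in ['b', 'a'] -> ['b', 'a']
'b': index 0 in ['b', 'a'] -> ['b', 'a']
'b': index 0 in ['b', 'a'] -> ['b', 'a']
'b': index 0 in ['b', 'a'] -> ['b', 'a']


Output: [0, 1, 1, 1, 0, 0, 0, 0, 0, 0, 0]


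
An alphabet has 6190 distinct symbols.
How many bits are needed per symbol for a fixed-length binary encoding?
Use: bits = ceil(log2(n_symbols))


log2(6190) = 12.5957
Bracket: 2^12 = 4096 < 6190 <= 2^13 = 8192
So ceil(log2(6190)) = 13

bits = ceil(log2(6190)) = ceil(12.5957) = 13 bits


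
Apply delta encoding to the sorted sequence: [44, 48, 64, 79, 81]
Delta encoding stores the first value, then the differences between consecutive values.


First value: 44
Deltas:
  48 - 44 = 4
  64 - 48 = 16
  79 - 64 = 15
  81 - 79 = 2


Delta encoded: [44, 4, 16, 15, 2]
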